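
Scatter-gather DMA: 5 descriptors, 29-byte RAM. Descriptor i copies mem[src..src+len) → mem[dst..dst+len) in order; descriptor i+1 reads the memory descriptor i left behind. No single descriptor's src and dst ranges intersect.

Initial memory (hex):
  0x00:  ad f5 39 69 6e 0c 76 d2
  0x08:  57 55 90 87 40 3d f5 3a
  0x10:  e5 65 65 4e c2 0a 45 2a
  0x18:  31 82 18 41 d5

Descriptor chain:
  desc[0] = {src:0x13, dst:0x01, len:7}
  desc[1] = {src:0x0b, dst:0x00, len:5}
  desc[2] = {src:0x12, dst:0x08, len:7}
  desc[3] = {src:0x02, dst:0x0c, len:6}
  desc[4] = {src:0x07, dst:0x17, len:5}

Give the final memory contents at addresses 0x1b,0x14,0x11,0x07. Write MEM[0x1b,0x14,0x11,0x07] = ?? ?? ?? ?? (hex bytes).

[0] 0x13->0x01 len=7 : 4e c2 0a 45 2a 31 82
[1] 0x0b->0x00 len=5 : 87 40 3d f5 3a
[2] 0x12->0x08 len=7 : 65 4e c2 0a 45 2a 31
[3] 0x02->0x0c len=6 : 3d f5 3a 2a 31 82
[4] 0x07->0x17 len=5 : 82 65 4e c2 0a
query mem[0x1b]=0x0a, mem[0x14]=0xc2, mem[0x11]=0x82, mem[0x07]=0x82

MEM[0x1b,0x14,0x11,0x07] = 0a c2 82 82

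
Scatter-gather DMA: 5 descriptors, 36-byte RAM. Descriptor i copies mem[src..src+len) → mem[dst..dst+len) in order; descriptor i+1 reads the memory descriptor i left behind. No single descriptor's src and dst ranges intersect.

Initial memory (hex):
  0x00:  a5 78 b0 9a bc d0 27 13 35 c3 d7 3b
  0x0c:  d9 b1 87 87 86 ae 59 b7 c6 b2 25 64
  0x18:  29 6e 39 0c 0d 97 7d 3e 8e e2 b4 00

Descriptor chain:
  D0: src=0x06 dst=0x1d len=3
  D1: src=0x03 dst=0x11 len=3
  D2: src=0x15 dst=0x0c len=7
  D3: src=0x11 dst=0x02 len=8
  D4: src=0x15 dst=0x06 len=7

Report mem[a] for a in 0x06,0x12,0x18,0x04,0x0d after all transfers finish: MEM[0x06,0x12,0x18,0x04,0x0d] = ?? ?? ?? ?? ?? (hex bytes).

MEM[0x06,0x12,0x18,0x04,0x0d] = b2 0c 29 d0 25

[0] 0x06->0x1d len=3 : 27 13 35
[1] 0x03->0x11 len=3 : 9a bc d0
[2] 0x15->0x0c len=7 : b2 25 64 29 6e 39 0c
[3] 0x11->0x02 len=8 : 39 0c d0 c6 b2 25 64 29
[4] 0x15->0x06 len=7 : b2 25 64 29 6e 39 0c
query mem[0x06]=0xb2, mem[0x12]=0x0c, mem[0x18]=0x29, mem[0x04]=0xd0, mem[0x0d]=0x25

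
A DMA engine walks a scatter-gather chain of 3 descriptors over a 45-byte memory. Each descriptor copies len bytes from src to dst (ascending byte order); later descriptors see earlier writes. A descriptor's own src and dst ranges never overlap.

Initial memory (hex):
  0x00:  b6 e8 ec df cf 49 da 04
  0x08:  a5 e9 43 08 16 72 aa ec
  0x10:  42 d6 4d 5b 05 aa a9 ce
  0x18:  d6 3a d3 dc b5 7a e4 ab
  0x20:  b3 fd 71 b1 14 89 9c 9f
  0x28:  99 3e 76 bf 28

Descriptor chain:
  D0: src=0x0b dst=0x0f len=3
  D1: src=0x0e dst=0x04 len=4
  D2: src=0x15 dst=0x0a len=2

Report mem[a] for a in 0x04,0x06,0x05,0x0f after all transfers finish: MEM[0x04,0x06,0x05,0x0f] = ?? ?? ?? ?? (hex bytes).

MEM[0x04,0x06,0x05,0x0f] = aa 16 08 08

D0: mem[0x0f..0x11] <- [08 16 72]
D1: mem[0x04..0x07] <- [aa 08 16 72]
D2: mem[0x0a..0x0b] <- [aa a9]
query mem[0x04]=0xaa, mem[0x06]=0x16, mem[0x05]=0x08, mem[0x0f]=0x08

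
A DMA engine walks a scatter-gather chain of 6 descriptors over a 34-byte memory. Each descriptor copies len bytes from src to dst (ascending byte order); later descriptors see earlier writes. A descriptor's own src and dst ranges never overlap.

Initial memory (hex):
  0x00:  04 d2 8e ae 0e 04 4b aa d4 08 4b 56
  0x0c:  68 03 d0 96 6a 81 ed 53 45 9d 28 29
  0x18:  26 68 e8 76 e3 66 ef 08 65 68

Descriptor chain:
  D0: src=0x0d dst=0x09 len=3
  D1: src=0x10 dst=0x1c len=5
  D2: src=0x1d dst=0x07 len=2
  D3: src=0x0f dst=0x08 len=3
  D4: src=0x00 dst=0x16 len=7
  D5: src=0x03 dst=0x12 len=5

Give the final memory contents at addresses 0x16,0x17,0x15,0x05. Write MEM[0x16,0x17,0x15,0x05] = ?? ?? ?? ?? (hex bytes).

MEM[0x16,0x17,0x15,0x05] = 81 d2 4b 04

D0: mem[0x09..0x0b] <- [03 d0 96]
D1: mem[0x1c..0x20] <- [6a 81 ed 53 45]
D2: mem[0x07..0x08] <- [81 ed]
D3: mem[0x08..0x0a] <- [96 6a 81]
D4: mem[0x16..0x1c] <- [04 d2 8e ae 0e 04 4b]
D5: mem[0x12..0x16] <- [ae 0e 04 4b 81]
query mem[0x16]=0x81, mem[0x17]=0xd2, mem[0x15]=0x4b, mem[0x05]=0x04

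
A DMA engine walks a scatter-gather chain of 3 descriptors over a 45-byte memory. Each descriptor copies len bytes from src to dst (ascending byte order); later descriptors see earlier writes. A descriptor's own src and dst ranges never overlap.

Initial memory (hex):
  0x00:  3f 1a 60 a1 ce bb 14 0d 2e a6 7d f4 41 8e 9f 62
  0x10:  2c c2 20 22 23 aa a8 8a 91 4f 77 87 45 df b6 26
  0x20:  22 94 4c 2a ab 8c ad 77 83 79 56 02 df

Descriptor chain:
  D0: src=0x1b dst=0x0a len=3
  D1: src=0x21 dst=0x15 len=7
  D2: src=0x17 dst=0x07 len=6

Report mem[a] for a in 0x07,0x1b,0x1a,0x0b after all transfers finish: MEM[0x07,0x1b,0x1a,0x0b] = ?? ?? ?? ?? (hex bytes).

MEM[0x07,0x1b,0x1a,0x0b] = 2a 77 ad 77

D0: mem[0x0a..0x0c] <- [87 45 df]
D1: mem[0x15..0x1b] <- [94 4c 2a ab 8c ad 77]
D2: mem[0x07..0x0c] <- [2a ab 8c ad 77 45]
query mem[0x07]=0x2a, mem[0x1b]=0x77, mem[0x1a]=0xad, mem[0x0b]=0x77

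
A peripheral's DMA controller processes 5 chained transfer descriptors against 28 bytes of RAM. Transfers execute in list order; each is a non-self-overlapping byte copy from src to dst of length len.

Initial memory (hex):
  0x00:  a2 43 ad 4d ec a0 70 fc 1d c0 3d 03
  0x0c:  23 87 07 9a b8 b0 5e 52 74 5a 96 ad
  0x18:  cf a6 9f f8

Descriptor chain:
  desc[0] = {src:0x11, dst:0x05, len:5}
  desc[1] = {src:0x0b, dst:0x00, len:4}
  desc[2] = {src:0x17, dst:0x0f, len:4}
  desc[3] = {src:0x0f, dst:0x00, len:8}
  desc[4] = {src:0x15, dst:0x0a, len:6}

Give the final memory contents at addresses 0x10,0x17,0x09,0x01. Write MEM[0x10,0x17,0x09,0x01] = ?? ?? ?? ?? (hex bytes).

  after D0: wrote 5B at 0x05 = b05e52745a
  after D1: wrote 4B at 0x00 = 03238707
  after D2: wrote 4B at 0x0f = adcfa69f
  after D3: wrote 8B at 0x00 = adcfa69f52745a96
  after D4: wrote 6B at 0x0a = 5a96adcfa69f
query mem[0x10]=0xcf, mem[0x17]=0xad, mem[0x09]=0x5a, mem[0x01]=0xcf

MEM[0x10,0x17,0x09,0x01] = cf ad 5a cf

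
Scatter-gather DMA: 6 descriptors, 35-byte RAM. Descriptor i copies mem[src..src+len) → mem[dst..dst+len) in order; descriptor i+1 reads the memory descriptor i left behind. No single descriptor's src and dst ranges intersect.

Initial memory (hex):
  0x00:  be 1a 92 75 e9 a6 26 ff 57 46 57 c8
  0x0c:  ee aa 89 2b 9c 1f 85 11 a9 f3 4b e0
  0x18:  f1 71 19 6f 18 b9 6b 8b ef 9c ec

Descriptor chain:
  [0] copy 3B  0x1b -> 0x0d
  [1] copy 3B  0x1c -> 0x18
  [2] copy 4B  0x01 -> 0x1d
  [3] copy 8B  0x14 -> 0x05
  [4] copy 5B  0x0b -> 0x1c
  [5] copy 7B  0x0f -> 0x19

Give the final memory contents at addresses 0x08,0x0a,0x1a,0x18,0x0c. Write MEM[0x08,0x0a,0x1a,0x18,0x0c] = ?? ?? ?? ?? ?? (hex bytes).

MEM[0x08,0x0a,0x1a,0x18,0x0c] = e0 b9 9c 18 6f

  after D0: wrote 3B at 0x0d = 6f18b9
  after D1: wrote 3B at 0x18 = 18b96b
  after D2: wrote 4B at 0x1d = 1a9275e9
  after D3: wrote 8B at 0x05 = a9f34be018b96b6f
  after D4: wrote 5B at 0x1c = 6b6f6f18b9
  after D5: wrote 7B at 0x19 = b99c1f8511a9f3
query mem[0x08]=0xe0, mem[0x0a]=0xb9, mem[0x1a]=0x9c, mem[0x18]=0x18, mem[0x0c]=0x6f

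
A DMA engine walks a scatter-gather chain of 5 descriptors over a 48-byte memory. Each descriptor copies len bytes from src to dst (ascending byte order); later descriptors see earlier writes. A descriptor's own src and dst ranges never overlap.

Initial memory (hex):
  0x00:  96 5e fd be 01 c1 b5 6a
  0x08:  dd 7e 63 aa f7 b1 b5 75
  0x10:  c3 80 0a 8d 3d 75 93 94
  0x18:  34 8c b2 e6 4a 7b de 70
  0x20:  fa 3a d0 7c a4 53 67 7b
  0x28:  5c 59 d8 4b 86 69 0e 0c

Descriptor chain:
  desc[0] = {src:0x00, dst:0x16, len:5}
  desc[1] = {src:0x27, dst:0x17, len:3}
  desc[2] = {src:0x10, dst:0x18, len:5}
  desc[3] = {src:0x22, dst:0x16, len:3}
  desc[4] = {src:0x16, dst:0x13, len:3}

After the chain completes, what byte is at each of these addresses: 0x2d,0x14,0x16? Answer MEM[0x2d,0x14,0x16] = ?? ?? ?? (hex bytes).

MEM[0x2d,0x14,0x16] = 69 7c d0

  after D0: wrote 5B at 0x16 = 965efdbe01
  after D1: wrote 3B at 0x17 = 7b5c59
  after D2: wrote 5B at 0x18 = c3800a8d3d
  after D3: wrote 3B at 0x16 = d07ca4
  after D4: wrote 3B at 0x13 = d07ca4
query mem[0x2d]=0x69, mem[0x14]=0x7c, mem[0x16]=0xd0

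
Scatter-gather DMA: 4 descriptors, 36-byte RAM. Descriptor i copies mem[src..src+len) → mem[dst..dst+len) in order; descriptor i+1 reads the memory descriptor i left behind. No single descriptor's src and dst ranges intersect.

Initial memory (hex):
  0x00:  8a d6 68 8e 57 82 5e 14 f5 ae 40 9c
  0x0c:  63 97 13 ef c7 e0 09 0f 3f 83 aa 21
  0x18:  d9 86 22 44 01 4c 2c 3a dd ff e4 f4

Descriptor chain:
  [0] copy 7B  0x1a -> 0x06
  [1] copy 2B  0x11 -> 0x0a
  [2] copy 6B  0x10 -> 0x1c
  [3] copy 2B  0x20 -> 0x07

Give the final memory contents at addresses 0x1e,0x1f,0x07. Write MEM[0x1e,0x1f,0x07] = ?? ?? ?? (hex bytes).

#0 dst[0x06+7] := {0x22,0x44,0x01,0x4c,0x2c,0x3a,0xdd}
#1 dst[0x0a+2] := {0xe0,0x09}
#2 dst[0x1c+6] := {0xc7,0xe0,0x09,0x0f,0x3f,0x83}
#3 dst[0x07+2] := {0x3f,0x83}
query mem[0x1e]=0x09, mem[0x1f]=0x0f, mem[0x07]=0x3f

MEM[0x1e,0x1f,0x07] = 09 0f 3f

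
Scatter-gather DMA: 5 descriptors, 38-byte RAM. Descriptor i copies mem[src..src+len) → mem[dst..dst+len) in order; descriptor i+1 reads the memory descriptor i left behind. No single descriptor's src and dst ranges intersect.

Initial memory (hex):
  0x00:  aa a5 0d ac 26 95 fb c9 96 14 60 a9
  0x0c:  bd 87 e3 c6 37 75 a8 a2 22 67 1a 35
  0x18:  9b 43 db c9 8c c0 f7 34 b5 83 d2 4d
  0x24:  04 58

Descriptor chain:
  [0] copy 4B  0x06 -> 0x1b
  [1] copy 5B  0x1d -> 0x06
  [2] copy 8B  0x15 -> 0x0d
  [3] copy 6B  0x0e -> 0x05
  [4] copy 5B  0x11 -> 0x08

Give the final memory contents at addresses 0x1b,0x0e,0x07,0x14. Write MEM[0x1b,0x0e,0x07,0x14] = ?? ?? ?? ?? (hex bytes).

MEM[0x1b,0x0e,0x07,0x14] = fb 1a 9b c9

D0: mem[0x1b..0x1e] <- [fb c9 96 14]
D1: mem[0x06..0x0a] <- [96 14 34 b5 83]
D2: mem[0x0d..0x14] <- [67 1a 35 9b 43 db fb c9]
D3: mem[0x05..0x0a] <- [1a 35 9b 43 db fb]
D4: mem[0x08..0x0c] <- [43 db fb c9 67]
query mem[0x1b]=0xfb, mem[0x0e]=0x1a, mem[0x07]=0x9b, mem[0x14]=0xc9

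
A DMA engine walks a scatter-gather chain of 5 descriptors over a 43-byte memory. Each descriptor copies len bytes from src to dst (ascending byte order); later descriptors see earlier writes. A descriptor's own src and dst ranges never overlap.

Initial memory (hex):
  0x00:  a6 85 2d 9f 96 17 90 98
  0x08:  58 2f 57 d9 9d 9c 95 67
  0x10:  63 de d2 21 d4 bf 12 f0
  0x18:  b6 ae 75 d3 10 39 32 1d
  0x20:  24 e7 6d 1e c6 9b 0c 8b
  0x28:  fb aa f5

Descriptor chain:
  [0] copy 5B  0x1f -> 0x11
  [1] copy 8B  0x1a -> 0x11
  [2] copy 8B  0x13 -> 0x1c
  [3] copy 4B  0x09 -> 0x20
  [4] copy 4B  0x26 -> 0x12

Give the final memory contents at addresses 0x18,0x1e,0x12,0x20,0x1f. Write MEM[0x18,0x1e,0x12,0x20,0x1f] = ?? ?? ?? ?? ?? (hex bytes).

[0] 0x1f->0x11 len=5 : 1d 24 e7 6d 1e
[1] 0x1a->0x11 len=8 : 75 d3 10 39 32 1d 24 e7
[2] 0x13->0x1c len=8 : 10 39 32 1d 24 e7 ae 75
[3] 0x09->0x20 len=4 : 2f 57 d9 9d
[4] 0x26->0x12 len=4 : 0c 8b fb aa
query mem[0x18]=0xe7, mem[0x1e]=0x32, mem[0x12]=0x0c, mem[0x20]=0x2f, mem[0x1f]=0x1d

MEM[0x18,0x1e,0x12,0x20,0x1f] = e7 32 0c 2f 1d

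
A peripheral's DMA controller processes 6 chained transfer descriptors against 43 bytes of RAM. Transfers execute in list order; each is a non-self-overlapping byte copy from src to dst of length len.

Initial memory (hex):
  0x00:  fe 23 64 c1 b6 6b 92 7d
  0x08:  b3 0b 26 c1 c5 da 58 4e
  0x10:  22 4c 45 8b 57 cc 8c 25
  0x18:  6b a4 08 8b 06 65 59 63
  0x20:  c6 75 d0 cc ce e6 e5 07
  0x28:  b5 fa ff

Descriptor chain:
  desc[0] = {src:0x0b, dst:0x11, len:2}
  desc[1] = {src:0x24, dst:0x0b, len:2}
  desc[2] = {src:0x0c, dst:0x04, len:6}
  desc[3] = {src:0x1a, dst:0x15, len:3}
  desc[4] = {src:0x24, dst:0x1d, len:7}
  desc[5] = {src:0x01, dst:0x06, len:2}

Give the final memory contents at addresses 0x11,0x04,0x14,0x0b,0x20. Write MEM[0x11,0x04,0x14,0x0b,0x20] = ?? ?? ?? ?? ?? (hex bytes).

MEM[0x11,0x04,0x14,0x0b,0x20] = c1 e6 57 ce 07

  after D0: wrote 2B at 0x11 = c1c5
  after D1: wrote 2B at 0x0b = cee6
  after D2: wrote 6B at 0x04 = e6da584e22c1
  after D3: wrote 3B at 0x15 = 088b06
  after D4: wrote 7B at 0x1d = cee6e507b5faff
  after D5: wrote 2B at 0x06 = 2364
query mem[0x11]=0xc1, mem[0x04]=0xe6, mem[0x14]=0x57, mem[0x0b]=0xce, mem[0x20]=0x07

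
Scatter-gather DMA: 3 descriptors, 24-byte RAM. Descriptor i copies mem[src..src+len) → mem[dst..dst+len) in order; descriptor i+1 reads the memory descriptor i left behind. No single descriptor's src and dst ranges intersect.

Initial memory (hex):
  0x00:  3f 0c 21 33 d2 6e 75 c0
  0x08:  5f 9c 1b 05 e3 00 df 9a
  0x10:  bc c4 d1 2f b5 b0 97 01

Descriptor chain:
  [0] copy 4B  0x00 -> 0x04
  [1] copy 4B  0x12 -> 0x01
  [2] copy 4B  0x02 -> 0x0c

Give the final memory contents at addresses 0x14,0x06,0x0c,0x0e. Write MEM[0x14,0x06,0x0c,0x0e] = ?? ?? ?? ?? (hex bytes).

  after D0: wrote 4B at 0x04 = 3f0c2133
  after D1: wrote 4B at 0x01 = d12fb5b0
  after D2: wrote 4B at 0x0c = 2fb5b00c
query mem[0x14]=0xb5, mem[0x06]=0x21, mem[0x0c]=0x2f, mem[0x0e]=0xb0

MEM[0x14,0x06,0x0c,0x0e] = b5 21 2f b0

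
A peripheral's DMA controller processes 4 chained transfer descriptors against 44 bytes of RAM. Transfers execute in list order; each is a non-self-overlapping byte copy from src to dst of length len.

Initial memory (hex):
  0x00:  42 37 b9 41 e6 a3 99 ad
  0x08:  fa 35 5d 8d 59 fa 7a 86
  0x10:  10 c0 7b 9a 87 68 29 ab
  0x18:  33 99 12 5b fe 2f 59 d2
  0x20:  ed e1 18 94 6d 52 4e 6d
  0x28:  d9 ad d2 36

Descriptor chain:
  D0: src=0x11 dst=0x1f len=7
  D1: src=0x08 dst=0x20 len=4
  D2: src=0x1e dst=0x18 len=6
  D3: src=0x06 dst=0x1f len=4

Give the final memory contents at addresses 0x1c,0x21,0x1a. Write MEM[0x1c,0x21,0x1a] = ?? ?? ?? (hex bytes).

D0: mem[0x1f..0x25] <- [c0 7b 9a 87 68 29 ab]
D1: mem[0x20..0x23] <- [fa 35 5d 8d]
D2: mem[0x18..0x1d] <- [59 c0 fa 35 5d 8d]
D3: mem[0x1f..0x22] <- [99 ad fa 35]
query mem[0x1c]=0x5d, mem[0x21]=0xfa, mem[0x1a]=0xfa

MEM[0x1c,0x21,0x1a] = 5d fa fa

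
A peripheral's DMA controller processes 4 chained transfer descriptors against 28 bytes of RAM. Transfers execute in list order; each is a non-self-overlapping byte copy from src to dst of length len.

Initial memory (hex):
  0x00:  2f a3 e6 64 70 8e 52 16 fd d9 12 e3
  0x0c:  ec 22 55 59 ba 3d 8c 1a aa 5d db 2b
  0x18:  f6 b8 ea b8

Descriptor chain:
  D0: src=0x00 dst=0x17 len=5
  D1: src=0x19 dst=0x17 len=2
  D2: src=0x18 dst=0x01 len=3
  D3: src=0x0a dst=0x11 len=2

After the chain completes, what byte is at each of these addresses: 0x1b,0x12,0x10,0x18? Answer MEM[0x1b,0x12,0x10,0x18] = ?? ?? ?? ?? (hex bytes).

#0 dst[0x17+5] := {0x2f,0xa3,0xe6,0x64,0x70}
#1 dst[0x17+2] := {0xe6,0x64}
#2 dst[0x01+3] := {0x64,0xe6,0x64}
#3 dst[0x11+2] := {0x12,0xe3}
query mem[0x1b]=0x70, mem[0x12]=0xe3, mem[0x10]=0xba, mem[0x18]=0x64

MEM[0x1b,0x12,0x10,0x18] = 70 e3 ba 64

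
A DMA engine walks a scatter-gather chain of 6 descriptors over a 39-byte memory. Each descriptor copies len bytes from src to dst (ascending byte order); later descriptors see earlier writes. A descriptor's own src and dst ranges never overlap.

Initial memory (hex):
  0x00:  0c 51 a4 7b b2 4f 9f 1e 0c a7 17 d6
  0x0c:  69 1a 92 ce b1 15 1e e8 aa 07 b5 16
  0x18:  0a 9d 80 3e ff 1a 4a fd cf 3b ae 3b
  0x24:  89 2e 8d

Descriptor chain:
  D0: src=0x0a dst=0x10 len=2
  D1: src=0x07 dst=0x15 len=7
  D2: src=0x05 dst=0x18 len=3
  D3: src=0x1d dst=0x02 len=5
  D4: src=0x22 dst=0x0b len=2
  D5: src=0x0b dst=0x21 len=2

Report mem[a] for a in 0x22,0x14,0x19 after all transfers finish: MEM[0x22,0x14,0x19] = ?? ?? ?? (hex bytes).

MEM[0x22,0x14,0x19] = 3b aa 9f

D0: mem[0x10..0x11] <- [17 d6]
D1: mem[0x15..0x1b] <- [1e 0c a7 17 d6 69 1a]
D2: mem[0x18..0x1a] <- [4f 9f 1e]
D3: mem[0x02..0x06] <- [1a 4a fd cf 3b]
D4: mem[0x0b..0x0c] <- [ae 3b]
D5: mem[0x21..0x22] <- [ae 3b]
query mem[0x22]=0x3b, mem[0x14]=0xaa, mem[0x19]=0x9f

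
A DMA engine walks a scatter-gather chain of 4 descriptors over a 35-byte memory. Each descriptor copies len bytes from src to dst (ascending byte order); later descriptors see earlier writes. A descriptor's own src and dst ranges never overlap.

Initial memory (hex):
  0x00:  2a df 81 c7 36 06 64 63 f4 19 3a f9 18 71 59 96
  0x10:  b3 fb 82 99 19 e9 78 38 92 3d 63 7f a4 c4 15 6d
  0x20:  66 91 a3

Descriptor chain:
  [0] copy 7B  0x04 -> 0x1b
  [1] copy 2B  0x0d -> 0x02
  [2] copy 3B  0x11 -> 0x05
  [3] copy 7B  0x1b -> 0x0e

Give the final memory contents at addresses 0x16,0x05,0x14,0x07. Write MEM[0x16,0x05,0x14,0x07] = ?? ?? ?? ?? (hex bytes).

MEM[0x16,0x05,0x14,0x07] = 78 fb 3a 99

[0] 0x04->0x1b len=7 : 36 06 64 63 f4 19 3a
[1] 0x0d->0x02 len=2 : 71 59
[2] 0x11->0x05 len=3 : fb 82 99
[3] 0x1b->0x0e len=7 : 36 06 64 63 f4 19 3a
query mem[0x16]=0x78, mem[0x05]=0xfb, mem[0x14]=0x3a, mem[0x07]=0x99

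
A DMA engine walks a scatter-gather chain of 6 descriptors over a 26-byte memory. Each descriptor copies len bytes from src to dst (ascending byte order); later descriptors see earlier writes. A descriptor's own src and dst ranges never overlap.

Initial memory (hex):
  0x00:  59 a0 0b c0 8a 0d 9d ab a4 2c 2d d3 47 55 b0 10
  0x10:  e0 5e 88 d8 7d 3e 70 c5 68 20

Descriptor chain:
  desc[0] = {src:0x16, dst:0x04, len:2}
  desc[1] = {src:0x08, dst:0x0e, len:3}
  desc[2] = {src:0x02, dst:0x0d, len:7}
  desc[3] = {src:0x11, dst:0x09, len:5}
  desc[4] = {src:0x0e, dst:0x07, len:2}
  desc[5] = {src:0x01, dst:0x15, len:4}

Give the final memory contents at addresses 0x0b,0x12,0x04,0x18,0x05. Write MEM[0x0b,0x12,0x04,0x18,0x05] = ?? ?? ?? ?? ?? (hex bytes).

MEM[0x0b,0x12,0x04,0x18,0x05] = a4 ab 70 70 c5

#0 dst[0x04+2] := {0x70,0xc5}
#1 dst[0x0e+3] := {0xa4,0x2c,0x2d}
#2 dst[0x0d+7] := {0x0b,0xc0,0x70,0xc5,0x9d,0xab,0xa4}
#3 dst[0x09+5] := {0x9d,0xab,0xa4,0x7d,0x3e}
#4 dst[0x07+2] := {0xc0,0x70}
#5 dst[0x15+4] := {0xa0,0x0b,0xc0,0x70}
query mem[0x0b]=0xa4, mem[0x12]=0xab, mem[0x04]=0x70, mem[0x18]=0x70, mem[0x05]=0xc5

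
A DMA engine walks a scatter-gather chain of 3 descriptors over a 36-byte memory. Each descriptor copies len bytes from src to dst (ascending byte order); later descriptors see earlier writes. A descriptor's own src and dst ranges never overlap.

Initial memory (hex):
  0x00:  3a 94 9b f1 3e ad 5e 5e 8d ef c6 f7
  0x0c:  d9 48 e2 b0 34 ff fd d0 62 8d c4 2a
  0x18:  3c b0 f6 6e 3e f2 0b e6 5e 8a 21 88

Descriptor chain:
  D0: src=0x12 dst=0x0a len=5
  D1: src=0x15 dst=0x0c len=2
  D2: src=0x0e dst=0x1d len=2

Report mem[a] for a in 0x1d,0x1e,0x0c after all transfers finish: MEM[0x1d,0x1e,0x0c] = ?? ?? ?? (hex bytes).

MEM[0x1d,0x1e,0x0c] = c4 b0 8d

  after D0: wrote 5B at 0x0a = fdd0628dc4
  after D1: wrote 2B at 0x0c = 8dc4
  after D2: wrote 2B at 0x1d = c4b0
query mem[0x1d]=0xc4, mem[0x1e]=0xb0, mem[0x0c]=0x8d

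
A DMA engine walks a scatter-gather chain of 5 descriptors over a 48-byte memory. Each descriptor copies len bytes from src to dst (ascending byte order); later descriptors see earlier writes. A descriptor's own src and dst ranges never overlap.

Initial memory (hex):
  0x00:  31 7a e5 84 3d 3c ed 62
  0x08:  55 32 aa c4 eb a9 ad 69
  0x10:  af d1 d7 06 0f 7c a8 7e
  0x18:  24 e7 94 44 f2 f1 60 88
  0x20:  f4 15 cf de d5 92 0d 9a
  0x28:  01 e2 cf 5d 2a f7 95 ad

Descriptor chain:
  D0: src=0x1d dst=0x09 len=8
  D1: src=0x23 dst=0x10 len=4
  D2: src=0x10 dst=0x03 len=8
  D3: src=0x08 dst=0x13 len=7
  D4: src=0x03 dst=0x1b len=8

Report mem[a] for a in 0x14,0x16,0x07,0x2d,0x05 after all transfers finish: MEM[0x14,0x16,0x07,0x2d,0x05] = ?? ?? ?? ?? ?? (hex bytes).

  after D0: wrote 8B at 0x09 = f16088f415cfded5
  after D1: wrote 4B at 0x10 = ded5920d
  after D2: wrote 8B at 0x03 = ded5920d0f7ca87e
  after D3: wrote 7B at 0x13 = 7ca87e88f415cf
  after D4: wrote 8B at 0x1b = ded5920d0f7ca87e
query mem[0x14]=0xa8, mem[0x16]=0x88, mem[0x07]=0x0f, mem[0x2d]=0xf7, mem[0x05]=0x92

MEM[0x14,0x16,0x07,0x2d,0x05] = a8 88 0f f7 92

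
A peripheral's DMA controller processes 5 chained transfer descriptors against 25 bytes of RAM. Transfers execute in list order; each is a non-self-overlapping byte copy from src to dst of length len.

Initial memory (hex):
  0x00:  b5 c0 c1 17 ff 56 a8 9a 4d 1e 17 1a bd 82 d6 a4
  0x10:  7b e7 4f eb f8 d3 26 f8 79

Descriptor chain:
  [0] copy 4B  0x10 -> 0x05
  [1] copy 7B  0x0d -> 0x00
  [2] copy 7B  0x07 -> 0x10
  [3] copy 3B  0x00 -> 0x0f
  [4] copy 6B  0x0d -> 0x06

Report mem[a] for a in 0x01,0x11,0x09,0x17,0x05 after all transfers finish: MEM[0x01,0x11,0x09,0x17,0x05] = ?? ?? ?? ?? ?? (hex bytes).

MEM[0x01,0x11,0x09,0x17,0x05] = d6 a4 d6 f8 4f

  after D0: wrote 4B at 0x05 = 7be74feb
  after D1: wrote 7B at 0x00 = 82d6a47be74feb
  after D2: wrote 7B at 0x10 = 4feb1e171abd82
  after D3: wrote 3B at 0x0f = 82d6a4
  after D4: wrote 6B at 0x06 = 82d682d6a41e
query mem[0x01]=0xd6, mem[0x11]=0xa4, mem[0x09]=0xd6, mem[0x17]=0xf8, mem[0x05]=0x4f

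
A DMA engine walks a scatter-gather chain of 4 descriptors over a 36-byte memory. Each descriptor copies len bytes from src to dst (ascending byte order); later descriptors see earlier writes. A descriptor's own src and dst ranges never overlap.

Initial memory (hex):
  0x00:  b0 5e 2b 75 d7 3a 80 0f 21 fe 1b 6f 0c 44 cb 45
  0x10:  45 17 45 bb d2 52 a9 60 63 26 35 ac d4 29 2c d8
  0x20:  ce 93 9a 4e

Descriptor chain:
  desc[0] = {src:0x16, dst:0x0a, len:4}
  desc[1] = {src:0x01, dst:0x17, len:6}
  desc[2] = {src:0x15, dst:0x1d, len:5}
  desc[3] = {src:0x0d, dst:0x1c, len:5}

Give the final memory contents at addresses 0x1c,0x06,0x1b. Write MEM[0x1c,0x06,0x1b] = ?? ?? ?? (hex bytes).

  after D0: wrote 4B at 0x0a = a9606326
  after D1: wrote 6B at 0x17 = 5e2b75d73a80
  after D2: wrote 5B at 0x1d = 52a95e2b75
  after D3: wrote 5B at 0x1c = 26cb454517
query mem[0x1c]=0x26, mem[0x06]=0x80, mem[0x1b]=0x3a

MEM[0x1c,0x06,0x1b] = 26 80 3a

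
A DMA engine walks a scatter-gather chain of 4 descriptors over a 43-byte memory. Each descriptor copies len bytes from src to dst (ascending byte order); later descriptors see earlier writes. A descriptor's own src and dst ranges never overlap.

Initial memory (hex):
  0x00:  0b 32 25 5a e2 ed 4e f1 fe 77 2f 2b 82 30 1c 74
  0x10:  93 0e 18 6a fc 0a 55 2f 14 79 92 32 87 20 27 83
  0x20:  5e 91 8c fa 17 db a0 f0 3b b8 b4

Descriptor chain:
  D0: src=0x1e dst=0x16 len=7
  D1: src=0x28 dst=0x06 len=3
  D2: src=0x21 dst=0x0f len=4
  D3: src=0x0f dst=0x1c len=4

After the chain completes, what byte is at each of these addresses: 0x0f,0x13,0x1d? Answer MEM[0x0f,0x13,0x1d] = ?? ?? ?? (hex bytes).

#0 dst[0x16+7] := {0x27,0x83,0x5e,0x91,0x8c,0xfa,0x17}
#1 dst[0x06+3] := {0x3b,0xb8,0xb4}
#2 dst[0x0f+4] := {0x91,0x8c,0xfa,0x17}
#3 dst[0x1c+4] := {0x91,0x8c,0xfa,0x17}
query mem[0x0f]=0x91, mem[0x13]=0x6a, mem[0x1d]=0x8c

MEM[0x0f,0x13,0x1d] = 91 6a 8c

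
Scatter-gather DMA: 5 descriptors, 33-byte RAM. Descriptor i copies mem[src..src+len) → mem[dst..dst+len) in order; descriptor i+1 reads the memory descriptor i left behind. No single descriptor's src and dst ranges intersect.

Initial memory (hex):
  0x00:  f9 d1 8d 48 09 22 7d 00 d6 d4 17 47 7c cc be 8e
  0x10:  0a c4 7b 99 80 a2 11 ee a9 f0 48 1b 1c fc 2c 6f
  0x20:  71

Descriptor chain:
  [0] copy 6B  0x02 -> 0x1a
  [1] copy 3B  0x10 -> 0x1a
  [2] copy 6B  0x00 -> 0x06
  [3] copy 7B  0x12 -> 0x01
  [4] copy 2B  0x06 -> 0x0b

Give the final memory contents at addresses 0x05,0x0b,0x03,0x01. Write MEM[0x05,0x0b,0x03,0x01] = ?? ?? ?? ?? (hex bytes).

[0] 0x02->0x1a len=6 : 8d 48 09 22 7d 00
[1] 0x10->0x1a len=3 : 0a c4 7b
[2] 0x00->0x06 len=6 : f9 d1 8d 48 09 22
[3] 0x12->0x01 len=7 : 7b 99 80 a2 11 ee a9
[4] 0x06->0x0b len=2 : ee a9
query mem[0x05]=0x11, mem[0x0b]=0xee, mem[0x03]=0x80, mem[0x01]=0x7b

MEM[0x05,0x0b,0x03,0x01] = 11 ee 80 7b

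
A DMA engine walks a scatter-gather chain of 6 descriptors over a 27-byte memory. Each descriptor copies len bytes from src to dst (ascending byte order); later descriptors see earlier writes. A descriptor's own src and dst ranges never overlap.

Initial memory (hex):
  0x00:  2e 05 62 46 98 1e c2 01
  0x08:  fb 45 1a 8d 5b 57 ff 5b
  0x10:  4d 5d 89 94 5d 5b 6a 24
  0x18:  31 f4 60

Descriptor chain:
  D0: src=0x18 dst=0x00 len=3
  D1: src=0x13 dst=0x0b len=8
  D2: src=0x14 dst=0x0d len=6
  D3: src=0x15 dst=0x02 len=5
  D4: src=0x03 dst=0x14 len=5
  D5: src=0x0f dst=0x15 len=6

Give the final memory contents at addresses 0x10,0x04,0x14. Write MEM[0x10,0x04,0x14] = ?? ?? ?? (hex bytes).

D0: mem[0x00..0x02] <- [31 f4 60]
D1: mem[0x0b..0x12] <- [94 5d 5b 6a 24 31 f4 60]
D2: mem[0x0d..0x12] <- [5d 5b 6a 24 31 f4]
D3: mem[0x02..0x06] <- [5b 6a 24 31 f4]
D4: mem[0x14..0x18] <- [6a 24 31 f4 01]
D5: mem[0x15..0x1a] <- [6a 24 31 f4 94 6a]
query mem[0x10]=0x24, mem[0x04]=0x24, mem[0x14]=0x6a

MEM[0x10,0x04,0x14] = 24 24 6a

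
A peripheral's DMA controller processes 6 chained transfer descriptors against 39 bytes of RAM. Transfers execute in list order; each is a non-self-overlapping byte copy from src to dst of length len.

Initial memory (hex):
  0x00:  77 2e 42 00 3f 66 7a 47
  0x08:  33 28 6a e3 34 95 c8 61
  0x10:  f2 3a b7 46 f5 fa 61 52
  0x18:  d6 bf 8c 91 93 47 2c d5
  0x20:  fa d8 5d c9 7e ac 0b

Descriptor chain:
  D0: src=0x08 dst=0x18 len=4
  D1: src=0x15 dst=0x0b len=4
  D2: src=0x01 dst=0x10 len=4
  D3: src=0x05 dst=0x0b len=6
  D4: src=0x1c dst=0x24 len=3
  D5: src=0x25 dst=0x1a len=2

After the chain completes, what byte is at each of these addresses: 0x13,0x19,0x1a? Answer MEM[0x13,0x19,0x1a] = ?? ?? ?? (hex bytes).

#0 dst[0x18+4] := {0x33,0x28,0x6a,0xe3}
#1 dst[0x0b+4] := {0xfa,0x61,0x52,0x33}
#2 dst[0x10+4] := {0x2e,0x42,0x00,0x3f}
#3 dst[0x0b+6] := {0x66,0x7a,0x47,0x33,0x28,0x6a}
#4 dst[0x24+3] := {0x93,0x47,0x2c}
#5 dst[0x1a+2] := {0x47,0x2c}
query mem[0x13]=0x3f, mem[0x19]=0x28, mem[0x1a]=0x47

MEM[0x13,0x19,0x1a] = 3f 28 47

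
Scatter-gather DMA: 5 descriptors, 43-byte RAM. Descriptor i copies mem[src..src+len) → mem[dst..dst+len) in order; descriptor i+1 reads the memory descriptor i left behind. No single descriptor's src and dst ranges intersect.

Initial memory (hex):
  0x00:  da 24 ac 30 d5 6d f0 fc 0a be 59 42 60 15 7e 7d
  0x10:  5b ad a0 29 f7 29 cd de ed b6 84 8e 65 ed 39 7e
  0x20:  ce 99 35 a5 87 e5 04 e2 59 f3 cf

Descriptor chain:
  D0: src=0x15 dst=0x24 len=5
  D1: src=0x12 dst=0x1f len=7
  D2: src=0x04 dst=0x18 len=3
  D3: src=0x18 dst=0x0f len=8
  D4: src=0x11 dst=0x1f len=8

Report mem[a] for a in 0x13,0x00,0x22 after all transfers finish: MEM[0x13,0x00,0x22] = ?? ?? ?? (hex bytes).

MEM[0x13,0x00,0x22] = 65 da ed

[0] 0x15->0x24 len=5 : 29 cd de ed b6
[1] 0x12->0x1f len=7 : a0 29 f7 29 cd de ed
[2] 0x04->0x18 len=3 : d5 6d f0
[3] 0x18->0x0f len=8 : d5 6d f0 8e 65 ed 39 a0
[4] 0x11->0x1f len=8 : f0 8e 65 ed 39 a0 de d5
query mem[0x13]=0x65, mem[0x00]=0xda, mem[0x22]=0xed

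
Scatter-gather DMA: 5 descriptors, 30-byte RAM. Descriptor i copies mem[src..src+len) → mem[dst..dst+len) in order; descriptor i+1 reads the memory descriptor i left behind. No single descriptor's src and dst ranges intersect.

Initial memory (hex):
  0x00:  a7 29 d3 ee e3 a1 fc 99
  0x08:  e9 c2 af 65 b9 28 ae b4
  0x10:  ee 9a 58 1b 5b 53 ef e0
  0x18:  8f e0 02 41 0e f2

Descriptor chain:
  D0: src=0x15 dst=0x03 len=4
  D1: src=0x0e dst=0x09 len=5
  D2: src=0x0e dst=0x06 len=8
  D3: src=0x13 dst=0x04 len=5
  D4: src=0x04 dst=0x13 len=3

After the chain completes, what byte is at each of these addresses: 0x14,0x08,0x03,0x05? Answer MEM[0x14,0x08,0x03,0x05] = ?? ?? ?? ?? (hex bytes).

MEM[0x14,0x08,0x03,0x05] = 5b e0 53 5b

D0: mem[0x03..0x06] <- [53 ef e0 8f]
D1: mem[0x09..0x0d] <- [ae b4 ee 9a 58]
D2: mem[0x06..0x0d] <- [ae b4 ee 9a 58 1b 5b 53]
D3: mem[0x04..0x08] <- [1b 5b 53 ef e0]
D4: mem[0x13..0x15] <- [1b 5b 53]
query mem[0x14]=0x5b, mem[0x08]=0xe0, mem[0x03]=0x53, mem[0x05]=0x5b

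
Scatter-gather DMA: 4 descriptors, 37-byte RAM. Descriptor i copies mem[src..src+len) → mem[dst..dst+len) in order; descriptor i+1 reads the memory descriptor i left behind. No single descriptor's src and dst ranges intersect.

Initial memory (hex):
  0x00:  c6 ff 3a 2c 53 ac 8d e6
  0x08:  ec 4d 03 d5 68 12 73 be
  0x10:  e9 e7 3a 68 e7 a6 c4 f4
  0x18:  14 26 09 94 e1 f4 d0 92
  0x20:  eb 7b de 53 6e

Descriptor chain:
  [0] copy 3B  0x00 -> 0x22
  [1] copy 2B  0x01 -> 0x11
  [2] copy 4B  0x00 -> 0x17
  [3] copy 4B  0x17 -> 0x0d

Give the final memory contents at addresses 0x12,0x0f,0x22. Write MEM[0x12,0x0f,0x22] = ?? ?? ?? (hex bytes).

MEM[0x12,0x0f,0x22] = 3a 3a c6

D0: mem[0x22..0x24] <- [c6 ff 3a]
D1: mem[0x11..0x12] <- [ff 3a]
D2: mem[0x17..0x1a] <- [c6 ff 3a 2c]
D3: mem[0x0d..0x10] <- [c6 ff 3a 2c]
query mem[0x12]=0x3a, mem[0x0f]=0x3a, mem[0x22]=0xc6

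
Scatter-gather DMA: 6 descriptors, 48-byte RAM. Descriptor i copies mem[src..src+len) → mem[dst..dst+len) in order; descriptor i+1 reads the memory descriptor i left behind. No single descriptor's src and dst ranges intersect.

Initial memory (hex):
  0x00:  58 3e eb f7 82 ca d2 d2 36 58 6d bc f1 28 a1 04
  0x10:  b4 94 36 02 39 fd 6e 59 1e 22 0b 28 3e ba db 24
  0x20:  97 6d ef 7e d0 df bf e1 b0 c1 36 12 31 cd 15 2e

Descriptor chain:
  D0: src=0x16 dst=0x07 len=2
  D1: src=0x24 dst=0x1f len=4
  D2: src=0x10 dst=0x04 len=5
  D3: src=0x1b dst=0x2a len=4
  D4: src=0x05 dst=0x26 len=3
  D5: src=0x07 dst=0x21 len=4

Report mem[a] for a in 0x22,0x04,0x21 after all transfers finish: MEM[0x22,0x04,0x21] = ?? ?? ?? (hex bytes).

#0 dst[0x07+2] := {0x6e,0x59}
#1 dst[0x1f+4] := {0xd0,0xdf,0xbf,0xe1}
#2 dst[0x04+5] := {0xb4,0x94,0x36,0x02,0x39}
#3 dst[0x2a+4] := {0x28,0x3e,0xba,0xdb}
#4 dst[0x26+3] := {0x94,0x36,0x02}
#5 dst[0x21+4] := {0x02,0x39,0x58,0x6d}
query mem[0x22]=0x39, mem[0x04]=0xb4, mem[0x21]=0x02

MEM[0x22,0x04,0x21] = 39 b4 02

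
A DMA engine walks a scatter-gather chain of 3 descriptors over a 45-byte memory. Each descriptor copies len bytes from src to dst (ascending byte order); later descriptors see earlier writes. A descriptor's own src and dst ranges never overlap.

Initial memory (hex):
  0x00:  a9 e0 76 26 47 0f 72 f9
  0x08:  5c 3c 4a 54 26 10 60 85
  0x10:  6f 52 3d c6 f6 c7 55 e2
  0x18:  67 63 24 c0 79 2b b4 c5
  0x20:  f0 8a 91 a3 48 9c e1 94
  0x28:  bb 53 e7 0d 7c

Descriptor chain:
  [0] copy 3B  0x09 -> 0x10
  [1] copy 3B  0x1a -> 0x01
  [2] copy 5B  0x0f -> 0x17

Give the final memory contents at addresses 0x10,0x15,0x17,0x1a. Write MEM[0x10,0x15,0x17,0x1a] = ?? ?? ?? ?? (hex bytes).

MEM[0x10,0x15,0x17,0x1a] = 3c c7 85 54

D0: mem[0x10..0x12] <- [3c 4a 54]
D1: mem[0x01..0x03] <- [24 c0 79]
D2: mem[0x17..0x1b] <- [85 3c 4a 54 c6]
query mem[0x10]=0x3c, mem[0x15]=0xc7, mem[0x17]=0x85, mem[0x1a]=0x54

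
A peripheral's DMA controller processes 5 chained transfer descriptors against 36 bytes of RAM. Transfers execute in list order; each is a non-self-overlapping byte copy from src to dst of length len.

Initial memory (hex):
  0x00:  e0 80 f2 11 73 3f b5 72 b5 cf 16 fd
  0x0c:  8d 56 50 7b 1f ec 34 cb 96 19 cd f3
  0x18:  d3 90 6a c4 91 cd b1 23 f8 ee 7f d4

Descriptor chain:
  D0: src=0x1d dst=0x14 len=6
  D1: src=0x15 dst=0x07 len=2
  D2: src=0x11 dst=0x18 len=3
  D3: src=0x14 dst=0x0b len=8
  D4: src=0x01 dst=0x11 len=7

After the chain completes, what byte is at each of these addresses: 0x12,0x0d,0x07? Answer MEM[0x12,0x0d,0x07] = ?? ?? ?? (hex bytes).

MEM[0x12,0x0d,0x07] = f2 23 b1

  after D0: wrote 6B at 0x14 = cdb123f8ee7f
  after D1: wrote 2B at 0x07 = b123
  after D2: wrote 3B at 0x18 = ec34cb
  after D3: wrote 8B at 0x0b = cdb123f8ec34cbc4
  after D4: wrote 7B at 0x11 = 80f211733fb5b1
query mem[0x12]=0xf2, mem[0x0d]=0x23, mem[0x07]=0xb1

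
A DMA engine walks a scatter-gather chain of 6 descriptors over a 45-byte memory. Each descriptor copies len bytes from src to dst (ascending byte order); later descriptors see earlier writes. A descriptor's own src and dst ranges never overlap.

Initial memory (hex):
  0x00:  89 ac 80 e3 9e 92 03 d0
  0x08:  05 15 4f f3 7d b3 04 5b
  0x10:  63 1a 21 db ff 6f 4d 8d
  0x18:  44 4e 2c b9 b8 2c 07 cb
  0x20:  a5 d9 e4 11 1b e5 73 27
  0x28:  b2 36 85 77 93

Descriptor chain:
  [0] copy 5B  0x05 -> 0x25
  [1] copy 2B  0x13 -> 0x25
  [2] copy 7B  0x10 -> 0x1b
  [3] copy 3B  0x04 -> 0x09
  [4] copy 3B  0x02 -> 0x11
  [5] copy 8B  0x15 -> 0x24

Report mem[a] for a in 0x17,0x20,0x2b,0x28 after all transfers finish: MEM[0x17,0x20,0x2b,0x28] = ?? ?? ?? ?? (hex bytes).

MEM[0x17,0x20,0x2b,0x28] = 8d 6f 1a 4e

D0: mem[0x25..0x29] <- [92 03 d0 05 15]
D1: mem[0x25..0x26] <- [db ff]
D2: mem[0x1b..0x21] <- [63 1a 21 db ff 6f 4d]
D3: mem[0x09..0x0b] <- [9e 92 03]
D4: mem[0x11..0x13] <- [80 e3 9e]
D5: mem[0x24..0x2b] <- [6f 4d 8d 44 4e 2c 63 1a]
query mem[0x17]=0x8d, mem[0x20]=0x6f, mem[0x2b]=0x1a, mem[0x28]=0x4e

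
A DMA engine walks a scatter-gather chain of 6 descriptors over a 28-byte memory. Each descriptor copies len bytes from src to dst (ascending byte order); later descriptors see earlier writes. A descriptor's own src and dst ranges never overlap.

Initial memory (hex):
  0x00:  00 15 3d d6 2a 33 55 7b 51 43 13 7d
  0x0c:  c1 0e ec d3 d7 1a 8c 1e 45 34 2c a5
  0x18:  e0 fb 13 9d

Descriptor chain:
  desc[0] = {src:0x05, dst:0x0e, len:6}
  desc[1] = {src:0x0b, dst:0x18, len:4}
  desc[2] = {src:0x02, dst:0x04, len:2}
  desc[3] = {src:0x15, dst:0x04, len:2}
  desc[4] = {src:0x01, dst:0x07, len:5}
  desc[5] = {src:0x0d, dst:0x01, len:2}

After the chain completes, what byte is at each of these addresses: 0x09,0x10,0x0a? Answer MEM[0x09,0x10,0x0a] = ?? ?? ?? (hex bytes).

MEM[0x09,0x10,0x0a] = d6 7b 34

#0 dst[0x0e+6] := {0x33,0x55,0x7b,0x51,0x43,0x13}
#1 dst[0x18+4] := {0x7d,0xc1,0x0e,0x33}
#2 dst[0x04+2] := {0x3d,0xd6}
#3 dst[0x04+2] := {0x34,0x2c}
#4 dst[0x07+5] := {0x15,0x3d,0xd6,0x34,0x2c}
#5 dst[0x01+2] := {0x0e,0x33}
query mem[0x09]=0xd6, mem[0x10]=0x7b, mem[0x0a]=0x34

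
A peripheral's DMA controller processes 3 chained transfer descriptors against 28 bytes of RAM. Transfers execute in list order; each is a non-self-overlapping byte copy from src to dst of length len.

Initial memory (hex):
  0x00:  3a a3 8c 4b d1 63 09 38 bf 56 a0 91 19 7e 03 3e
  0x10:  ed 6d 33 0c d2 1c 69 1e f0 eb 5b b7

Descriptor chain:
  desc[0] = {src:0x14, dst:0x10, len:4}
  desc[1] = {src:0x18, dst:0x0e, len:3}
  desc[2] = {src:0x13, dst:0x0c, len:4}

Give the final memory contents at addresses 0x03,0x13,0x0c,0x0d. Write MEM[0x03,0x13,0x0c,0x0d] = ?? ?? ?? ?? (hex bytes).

MEM[0x03,0x13,0x0c,0x0d] = 4b 1e 1e d2

#0 dst[0x10+4] := {0xd2,0x1c,0x69,0x1e}
#1 dst[0x0e+3] := {0xf0,0xeb,0x5b}
#2 dst[0x0c+4] := {0x1e,0xd2,0x1c,0x69}
query mem[0x03]=0x4b, mem[0x13]=0x1e, mem[0x0c]=0x1e, mem[0x0d]=0xd2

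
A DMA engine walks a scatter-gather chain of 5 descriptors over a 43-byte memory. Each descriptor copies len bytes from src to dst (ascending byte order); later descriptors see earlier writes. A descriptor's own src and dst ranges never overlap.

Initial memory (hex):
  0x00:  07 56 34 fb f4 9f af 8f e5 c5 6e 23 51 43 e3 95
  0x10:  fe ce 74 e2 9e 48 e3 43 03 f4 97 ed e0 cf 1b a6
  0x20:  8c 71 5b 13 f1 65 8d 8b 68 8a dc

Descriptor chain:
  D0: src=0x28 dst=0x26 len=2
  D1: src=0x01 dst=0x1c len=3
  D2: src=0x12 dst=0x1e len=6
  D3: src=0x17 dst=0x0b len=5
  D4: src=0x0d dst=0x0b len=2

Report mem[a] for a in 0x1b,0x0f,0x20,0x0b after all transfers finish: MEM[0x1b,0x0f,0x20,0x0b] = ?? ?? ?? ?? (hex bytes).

MEM[0x1b,0x0f,0x20,0x0b] = ed ed 9e f4

#0 dst[0x26+2] := {0x68,0x8a}
#1 dst[0x1c+3] := {0x56,0x34,0xfb}
#2 dst[0x1e+6] := {0x74,0xe2,0x9e,0x48,0xe3,0x43}
#3 dst[0x0b+5] := {0x43,0x03,0xf4,0x97,0xed}
#4 dst[0x0b+2] := {0xf4,0x97}
query mem[0x1b]=0xed, mem[0x0f]=0xed, mem[0x20]=0x9e, mem[0x0b]=0xf4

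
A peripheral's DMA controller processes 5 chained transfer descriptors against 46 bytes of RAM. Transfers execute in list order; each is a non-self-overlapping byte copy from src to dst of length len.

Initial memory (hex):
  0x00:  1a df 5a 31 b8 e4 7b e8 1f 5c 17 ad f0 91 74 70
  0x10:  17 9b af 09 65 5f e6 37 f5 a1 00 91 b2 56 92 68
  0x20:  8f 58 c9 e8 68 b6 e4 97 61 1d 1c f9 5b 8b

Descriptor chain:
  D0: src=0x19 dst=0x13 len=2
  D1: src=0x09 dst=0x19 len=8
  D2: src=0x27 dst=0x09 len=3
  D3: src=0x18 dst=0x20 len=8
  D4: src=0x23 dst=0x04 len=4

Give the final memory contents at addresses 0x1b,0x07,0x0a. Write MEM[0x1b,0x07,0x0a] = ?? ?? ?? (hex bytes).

MEM[0x1b,0x07,0x0a] = ad 74 61

[0] 0x19->0x13 len=2 : a1 00
[1] 0x09->0x19 len=8 : 5c 17 ad f0 91 74 70 17
[2] 0x27->0x09 len=3 : 97 61 1d
[3] 0x18->0x20 len=8 : f5 5c 17 ad f0 91 74 70
[4] 0x23->0x04 len=4 : ad f0 91 74
query mem[0x1b]=0xad, mem[0x07]=0x74, mem[0x0a]=0x61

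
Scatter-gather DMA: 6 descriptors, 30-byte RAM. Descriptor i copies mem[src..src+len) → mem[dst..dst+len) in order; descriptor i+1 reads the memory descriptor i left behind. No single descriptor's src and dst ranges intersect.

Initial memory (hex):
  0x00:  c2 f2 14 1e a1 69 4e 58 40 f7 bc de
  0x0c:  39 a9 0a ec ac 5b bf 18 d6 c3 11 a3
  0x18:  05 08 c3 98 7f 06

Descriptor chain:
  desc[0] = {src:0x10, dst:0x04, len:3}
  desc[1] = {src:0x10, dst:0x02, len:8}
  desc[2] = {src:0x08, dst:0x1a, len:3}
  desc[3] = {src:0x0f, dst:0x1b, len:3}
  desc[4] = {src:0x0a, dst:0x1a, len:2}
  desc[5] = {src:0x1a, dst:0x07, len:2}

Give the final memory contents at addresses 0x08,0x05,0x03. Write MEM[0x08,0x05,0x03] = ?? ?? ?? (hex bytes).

D0: mem[0x04..0x06] <- [ac 5b bf]
D1: mem[0x02..0x09] <- [ac 5b bf 18 d6 c3 11 a3]
D2: mem[0x1a..0x1c] <- [11 a3 bc]
D3: mem[0x1b..0x1d] <- [ec ac 5b]
D4: mem[0x1a..0x1b] <- [bc de]
D5: mem[0x07..0x08] <- [bc de]
query mem[0x08]=0xde, mem[0x05]=0x18, mem[0x03]=0x5b

MEM[0x08,0x05,0x03] = de 18 5b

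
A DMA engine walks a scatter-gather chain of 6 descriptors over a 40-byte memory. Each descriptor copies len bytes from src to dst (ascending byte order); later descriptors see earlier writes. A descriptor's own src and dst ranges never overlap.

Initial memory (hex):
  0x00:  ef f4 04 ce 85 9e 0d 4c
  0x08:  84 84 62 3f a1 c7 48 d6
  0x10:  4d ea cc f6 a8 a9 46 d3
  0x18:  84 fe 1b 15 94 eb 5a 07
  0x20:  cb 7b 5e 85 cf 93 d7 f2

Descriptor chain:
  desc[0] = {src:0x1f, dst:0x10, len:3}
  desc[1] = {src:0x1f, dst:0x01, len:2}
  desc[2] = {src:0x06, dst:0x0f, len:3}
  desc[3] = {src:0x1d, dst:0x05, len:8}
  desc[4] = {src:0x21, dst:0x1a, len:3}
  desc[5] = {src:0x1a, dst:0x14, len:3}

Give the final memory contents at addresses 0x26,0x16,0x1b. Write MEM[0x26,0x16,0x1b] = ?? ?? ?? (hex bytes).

MEM[0x26,0x16,0x1b] = d7 85 5e

  after D0: wrote 3B at 0x10 = 07cb7b
  after D1: wrote 2B at 0x01 = 07cb
  after D2: wrote 3B at 0x0f = 0d4c84
  after D3: wrote 8B at 0x05 = eb5a07cb7b5e85cf
  after D4: wrote 3B at 0x1a = 7b5e85
  after D5: wrote 3B at 0x14 = 7b5e85
query mem[0x26]=0xd7, mem[0x16]=0x85, mem[0x1b]=0x5e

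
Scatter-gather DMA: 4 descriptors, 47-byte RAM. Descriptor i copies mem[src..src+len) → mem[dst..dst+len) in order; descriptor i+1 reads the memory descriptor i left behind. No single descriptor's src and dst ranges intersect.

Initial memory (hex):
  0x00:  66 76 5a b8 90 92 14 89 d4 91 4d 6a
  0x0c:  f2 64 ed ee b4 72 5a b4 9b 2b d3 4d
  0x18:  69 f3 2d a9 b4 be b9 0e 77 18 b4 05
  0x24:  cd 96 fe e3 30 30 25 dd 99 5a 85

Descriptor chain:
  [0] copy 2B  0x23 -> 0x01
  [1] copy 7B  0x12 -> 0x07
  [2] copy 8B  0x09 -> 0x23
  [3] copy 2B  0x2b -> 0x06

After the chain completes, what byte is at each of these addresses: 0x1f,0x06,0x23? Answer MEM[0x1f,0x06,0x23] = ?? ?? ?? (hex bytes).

  after D0: wrote 2B at 0x01 = 05cd
  after D1: wrote 7B at 0x07 = 5ab49b2bd34d69
  after D2: wrote 8B at 0x23 = 9b2bd34d69edeeb4
  after D3: wrote 2B at 0x06 = dd99
query mem[0x1f]=0x0e, mem[0x06]=0xdd, mem[0x23]=0x9b

MEM[0x1f,0x06,0x23] = 0e dd 9b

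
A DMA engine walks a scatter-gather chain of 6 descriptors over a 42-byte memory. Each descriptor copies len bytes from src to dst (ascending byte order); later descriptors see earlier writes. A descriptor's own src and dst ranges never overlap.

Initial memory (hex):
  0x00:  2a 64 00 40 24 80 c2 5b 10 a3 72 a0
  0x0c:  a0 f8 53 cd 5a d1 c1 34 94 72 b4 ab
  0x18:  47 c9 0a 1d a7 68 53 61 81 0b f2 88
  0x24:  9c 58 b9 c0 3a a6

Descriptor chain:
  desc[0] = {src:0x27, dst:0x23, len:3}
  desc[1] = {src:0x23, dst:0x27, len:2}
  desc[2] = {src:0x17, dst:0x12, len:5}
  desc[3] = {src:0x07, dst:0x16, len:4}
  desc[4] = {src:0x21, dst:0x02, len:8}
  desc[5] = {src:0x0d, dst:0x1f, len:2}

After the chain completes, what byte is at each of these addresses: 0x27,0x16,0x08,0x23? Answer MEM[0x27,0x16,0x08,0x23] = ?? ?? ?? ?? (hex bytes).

MEM[0x27,0x16,0x08,0x23] = c0 5b c0 c0

#0 dst[0x23+3] := {0xc0,0x3a,0xa6}
#1 dst[0x27+2] := {0xc0,0x3a}
#2 dst[0x12+5] := {0xab,0x47,0xc9,0x0a,0x1d}
#3 dst[0x16+4] := {0x5b,0x10,0xa3,0x72}
#4 dst[0x02+8] := {0x0b,0xf2,0xc0,0x3a,0xa6,0xb9,0xc0,0x3a}
#5 dst[0x1f+2] := {0xf8,0x53}
query mem[0x27]=0xc0, mem[0x16]=0x5b, mem[0x08]=0xc0, mem[0x23]=0xc0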